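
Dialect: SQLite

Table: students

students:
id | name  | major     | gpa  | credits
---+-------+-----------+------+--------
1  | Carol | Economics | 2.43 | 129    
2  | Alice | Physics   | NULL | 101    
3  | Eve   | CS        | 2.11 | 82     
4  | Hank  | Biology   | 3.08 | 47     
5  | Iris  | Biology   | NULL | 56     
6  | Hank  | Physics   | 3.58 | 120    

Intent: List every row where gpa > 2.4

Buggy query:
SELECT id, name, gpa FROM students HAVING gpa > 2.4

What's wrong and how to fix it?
Bug: HAVING filters the output of aggregation, but this query has no GROUP BY and no aggregate functions, so SQLite rejects it (HAVING clause on a non-aggregate query); the condition here is per row

Fix: Replace HAVING with WHERE since the condition applies to individual rows

Corrected query:
SELECT id, name, gpa FROM students WHERE gpa > 2.4

Result:
id | name  | gpa 
---+-------+-----
1  | Carol | 2.43
4  | Hank  | 3.08
6  | Hank  | 3.58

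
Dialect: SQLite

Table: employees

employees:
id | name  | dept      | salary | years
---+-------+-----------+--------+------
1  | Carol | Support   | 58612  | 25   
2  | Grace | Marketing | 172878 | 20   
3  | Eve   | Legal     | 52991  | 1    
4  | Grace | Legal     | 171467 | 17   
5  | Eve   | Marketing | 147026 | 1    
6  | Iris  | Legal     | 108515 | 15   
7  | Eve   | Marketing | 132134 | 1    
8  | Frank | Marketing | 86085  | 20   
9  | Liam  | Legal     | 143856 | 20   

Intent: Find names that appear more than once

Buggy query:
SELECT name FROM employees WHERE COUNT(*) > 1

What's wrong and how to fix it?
Bug: COUNT(*) is an aggregate and cannot be used in WHERE

Fix: Group first, then use HAVING for the count condition

Corrected query:
SELECT name FROM employees GROUP BY name HAVING COUNT(*) > 1

Result:
name 
-----
Eve  
Grace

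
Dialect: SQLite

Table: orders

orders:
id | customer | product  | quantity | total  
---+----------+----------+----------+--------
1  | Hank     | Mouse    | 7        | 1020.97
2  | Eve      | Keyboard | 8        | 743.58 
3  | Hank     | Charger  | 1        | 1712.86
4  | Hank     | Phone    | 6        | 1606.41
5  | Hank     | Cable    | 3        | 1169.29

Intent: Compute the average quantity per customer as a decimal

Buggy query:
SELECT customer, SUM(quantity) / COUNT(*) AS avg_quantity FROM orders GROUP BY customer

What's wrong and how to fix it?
Bug: Both operands are integers, so '/' performs integer division and truncates

Fix: Multiply by 1.0 (or CAST to REAL) to force floating-point division

Corrected query:
SELECT customer, SUM(quantity) * 1.0 / COUNT(*) AS avg_quantity FROM orders GROUP BY customer

Result:
customer | avg_quantity
---------+-------------
Eve      | 8           
Hank     | 4.25        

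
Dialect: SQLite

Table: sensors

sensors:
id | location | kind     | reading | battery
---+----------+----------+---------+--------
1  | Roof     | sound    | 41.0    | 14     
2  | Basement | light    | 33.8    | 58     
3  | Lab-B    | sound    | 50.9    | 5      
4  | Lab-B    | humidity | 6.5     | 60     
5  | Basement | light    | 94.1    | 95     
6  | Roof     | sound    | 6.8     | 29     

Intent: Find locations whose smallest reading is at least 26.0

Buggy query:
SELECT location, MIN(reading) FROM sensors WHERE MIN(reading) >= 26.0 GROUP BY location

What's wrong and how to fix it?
Bug: Aggregates like MIN are computed per group after WHERE runs

Fix: Use HAVING for the per-group MIN condition

Corrected query:
SELECT location, MIN(reading) FROM sensors GROUP BY location HAVING MIN(reading) >= 26.0

Result:
location | MIN(reading)
---------+-------------
Basement | 33.8        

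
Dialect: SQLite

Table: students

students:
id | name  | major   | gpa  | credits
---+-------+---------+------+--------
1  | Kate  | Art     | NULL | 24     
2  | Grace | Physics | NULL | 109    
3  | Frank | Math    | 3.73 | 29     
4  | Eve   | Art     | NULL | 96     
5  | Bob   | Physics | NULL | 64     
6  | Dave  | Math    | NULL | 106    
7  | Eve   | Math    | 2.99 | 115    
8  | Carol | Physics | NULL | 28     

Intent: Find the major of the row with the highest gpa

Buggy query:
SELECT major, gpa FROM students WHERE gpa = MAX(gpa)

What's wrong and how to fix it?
Bug: MAX(gpa) is an aggregate and cannot be used directly in WHERE

Fix: Use a subquery: WHERE gpa = (SELECT MAX(gpa) FROM students)

Corrected query:
SELECT major, gpa FROM students WHERE gpa = (SELECT MAX(gpa) FROM students)

Result:
major | gpa 
------+-----
Math  | 3.73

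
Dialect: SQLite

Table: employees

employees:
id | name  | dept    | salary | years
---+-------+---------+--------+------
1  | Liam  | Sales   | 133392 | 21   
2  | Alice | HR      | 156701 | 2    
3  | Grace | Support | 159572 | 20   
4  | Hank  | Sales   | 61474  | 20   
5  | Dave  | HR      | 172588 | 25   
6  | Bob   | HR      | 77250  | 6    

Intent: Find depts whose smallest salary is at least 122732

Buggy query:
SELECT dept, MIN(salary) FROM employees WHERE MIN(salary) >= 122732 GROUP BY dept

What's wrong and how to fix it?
Bug: MIN() in WHERE is a misuse of aggregate

Fix: Replace WHERE with HAVING after the GROUP BY

Corrected query:
SELECT dept, MIN(salary) FROM employees GROUP BY dept HAVING MIN(salary) >= 122732

Result:
dept    | MIN(salary)
--------+------------
Support | 159572     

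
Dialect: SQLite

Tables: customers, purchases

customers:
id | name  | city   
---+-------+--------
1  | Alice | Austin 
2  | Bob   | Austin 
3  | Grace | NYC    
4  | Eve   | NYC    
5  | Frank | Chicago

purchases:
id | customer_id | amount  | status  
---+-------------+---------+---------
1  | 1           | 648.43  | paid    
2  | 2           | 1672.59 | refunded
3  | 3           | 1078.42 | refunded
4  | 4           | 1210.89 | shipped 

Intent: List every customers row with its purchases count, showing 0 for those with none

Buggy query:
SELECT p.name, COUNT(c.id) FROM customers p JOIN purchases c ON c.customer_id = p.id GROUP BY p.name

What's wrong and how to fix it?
Bug: INNER JOIN drops customers rows that have no matching purchases rows

Fix: Use LEFT JOIN so parents without children still appear (COUNT(c.id) gives 0)

Corrected query:
SELECT p.name, COUNT(c.id) FROM customers p LEFT JOIN purchases c ON c.customer_id = p.id GROUP BY p.name

Result:
name  | COUNT(c.id)
------+------------
Alice | 1          
Bob   | 1          
Eve   | 1          
Frank | 0          
Grace | 1          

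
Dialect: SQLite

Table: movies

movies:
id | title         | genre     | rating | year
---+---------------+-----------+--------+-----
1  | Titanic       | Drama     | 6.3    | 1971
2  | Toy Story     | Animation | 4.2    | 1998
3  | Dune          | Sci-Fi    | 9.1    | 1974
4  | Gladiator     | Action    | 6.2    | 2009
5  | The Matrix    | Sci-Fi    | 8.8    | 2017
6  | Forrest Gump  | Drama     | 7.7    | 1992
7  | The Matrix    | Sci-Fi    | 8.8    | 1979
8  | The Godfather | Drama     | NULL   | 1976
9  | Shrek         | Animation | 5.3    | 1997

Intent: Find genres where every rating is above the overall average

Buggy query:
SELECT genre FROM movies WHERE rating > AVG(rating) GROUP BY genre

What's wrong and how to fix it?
Bug: AVG() is an aggregate; it can't sit directly in WHERE

Fix: Use a subquery for AVG and a HAVING MIN(...) filter so the condition holds for every row in the group

Corrected query:
SELECT genre FROM movies GROUP BY genre HAVING MIN(rating) > (SELECT AVG(rating) FROM movies)

Result:
genre 
------
Sci-Fi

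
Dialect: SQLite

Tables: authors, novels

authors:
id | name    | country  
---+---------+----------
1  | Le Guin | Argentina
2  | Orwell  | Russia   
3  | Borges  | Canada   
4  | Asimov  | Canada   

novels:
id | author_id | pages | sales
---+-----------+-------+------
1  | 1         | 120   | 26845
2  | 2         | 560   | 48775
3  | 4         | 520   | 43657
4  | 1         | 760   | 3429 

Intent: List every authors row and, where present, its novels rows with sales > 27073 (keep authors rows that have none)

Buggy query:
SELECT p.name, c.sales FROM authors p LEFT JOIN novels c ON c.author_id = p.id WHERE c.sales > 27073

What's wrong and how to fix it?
Bug: A WHERE condition on the right-hand table after LEFT JOIN drops unmatched parents

Fix: Move the right-table condition into the ON clause so unmatched parents are kept

Corrected query:
SELECT p.name, c.sales FROM authors p LEFT JOIN novels c ON c.author_id = p.id AND c.sales > 27073

Result:
name    | sales
--------+------
Le Guin | NULL 
Orwell  | 48775
Borges  | NULL 
Asimov  | 43657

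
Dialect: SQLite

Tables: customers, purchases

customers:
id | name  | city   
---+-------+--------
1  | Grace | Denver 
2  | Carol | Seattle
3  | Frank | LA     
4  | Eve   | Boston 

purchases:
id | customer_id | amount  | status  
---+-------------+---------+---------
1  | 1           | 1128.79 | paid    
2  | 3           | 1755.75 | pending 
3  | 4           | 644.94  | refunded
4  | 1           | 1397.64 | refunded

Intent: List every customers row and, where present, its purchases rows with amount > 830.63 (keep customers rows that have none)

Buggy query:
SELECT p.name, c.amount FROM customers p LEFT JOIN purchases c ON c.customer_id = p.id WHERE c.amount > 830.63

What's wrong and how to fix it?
Bug: A WHERE condition on the right-hand table after LEFT JOIN drops unmatched parents

Fix: Move the right-table condition into the ON clause so unmatched parents are kept

Corrected query:
SELECT p.name, c.amount FROM customers p LEFT JOIN purchases c ON c.customer_id = p.id AND c.amount > 830.63

Result:
name  | amount 
------+--------
Grace | 1128.79
Grace | 1397.64
Carol | NULL   
Frank | 1755.75
Eve   | NULL   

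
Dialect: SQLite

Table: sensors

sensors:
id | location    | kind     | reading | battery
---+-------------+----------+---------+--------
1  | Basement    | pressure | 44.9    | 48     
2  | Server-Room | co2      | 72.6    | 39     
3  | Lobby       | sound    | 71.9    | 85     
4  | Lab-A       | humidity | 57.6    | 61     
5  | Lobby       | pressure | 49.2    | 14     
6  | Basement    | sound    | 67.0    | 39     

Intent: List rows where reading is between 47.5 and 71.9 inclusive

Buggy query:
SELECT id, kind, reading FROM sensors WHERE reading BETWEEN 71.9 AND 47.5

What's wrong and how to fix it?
Bug: BETWEEN expects the lower bound first; with 71.9 AND 47.5 the range is empty

Fix: Write BETWEEN 47.5 AND 71.9

Corrected query:
SELECT id, kind, reading FROM sensors WHERE reading BETWEEN 47.5 AND 71.9

Result:
id | kind     | reading
---+----------+--------
3  | sound    | 71.9   
4  | humidity | 57.6   
5  | pressure | 49.2   
6  | sound    | 67     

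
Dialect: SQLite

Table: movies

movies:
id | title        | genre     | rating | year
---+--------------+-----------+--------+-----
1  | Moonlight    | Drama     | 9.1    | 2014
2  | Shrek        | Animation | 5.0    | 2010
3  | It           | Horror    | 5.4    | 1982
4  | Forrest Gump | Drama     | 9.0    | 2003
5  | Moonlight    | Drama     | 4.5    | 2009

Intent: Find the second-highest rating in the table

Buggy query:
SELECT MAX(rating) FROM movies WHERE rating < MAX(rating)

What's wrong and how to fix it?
Bug: The inner MAX is an aggregate inside WHERE, which is not allowed

Fix: Put the inner MAX in a scalar subquery

Corrected query:
SELECT MAX(rating) FROM movies WHERE rating < (SELECT MAX(rating) FROM movies)

Result:
MAX(rating)
-----------
9          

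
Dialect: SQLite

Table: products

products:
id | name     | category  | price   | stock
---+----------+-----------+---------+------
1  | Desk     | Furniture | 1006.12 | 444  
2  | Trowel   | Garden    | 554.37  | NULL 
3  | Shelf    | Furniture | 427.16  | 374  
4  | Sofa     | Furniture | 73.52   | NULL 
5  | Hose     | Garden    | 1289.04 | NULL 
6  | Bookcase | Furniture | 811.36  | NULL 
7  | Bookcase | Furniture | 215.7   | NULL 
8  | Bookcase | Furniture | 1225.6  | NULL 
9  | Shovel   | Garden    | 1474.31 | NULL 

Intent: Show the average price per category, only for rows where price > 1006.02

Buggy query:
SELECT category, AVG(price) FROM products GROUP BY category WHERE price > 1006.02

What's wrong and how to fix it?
Bug: WHERE cannot follow GROUP BY

Fix: Move the WHERE clause before GROUP BY

Corrected query:
SELECT category, AVG(price) FROM products WHERE price > 1006.02 GROUP BY category

Result:
category  | AVG(price)
----------+-----------
Furniture | 1115.86   
Garden    | 1381.675  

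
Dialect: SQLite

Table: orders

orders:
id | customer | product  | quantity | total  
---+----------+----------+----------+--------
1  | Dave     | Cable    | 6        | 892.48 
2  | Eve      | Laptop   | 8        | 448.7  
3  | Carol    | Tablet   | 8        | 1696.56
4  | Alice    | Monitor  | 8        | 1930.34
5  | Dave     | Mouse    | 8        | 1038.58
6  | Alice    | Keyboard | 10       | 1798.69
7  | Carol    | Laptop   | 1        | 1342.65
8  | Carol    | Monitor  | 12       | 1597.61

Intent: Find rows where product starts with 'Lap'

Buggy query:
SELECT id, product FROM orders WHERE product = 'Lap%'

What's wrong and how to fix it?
Bug: Wildcards only work with LIKE; '=' treats '%' as a literal character

Fix: Use LIKE for wildcard pattern matching

Corrected query:
SELECT id, product FROM orders WHERE product LIKE 'Lap%'

Result:
id | product
---+--------
2  | Laptop 
7  | Laptop 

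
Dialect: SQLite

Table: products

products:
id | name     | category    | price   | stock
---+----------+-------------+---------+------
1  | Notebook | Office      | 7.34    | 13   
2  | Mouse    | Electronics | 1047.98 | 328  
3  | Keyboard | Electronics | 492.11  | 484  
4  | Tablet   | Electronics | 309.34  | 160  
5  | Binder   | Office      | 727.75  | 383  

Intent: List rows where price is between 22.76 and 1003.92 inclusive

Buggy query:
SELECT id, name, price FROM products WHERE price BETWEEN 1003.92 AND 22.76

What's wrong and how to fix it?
Bug: BETWEEN expects the lower bound first; with 1003.92 AND 22.76 the range is empty

Fix: Write BETWEEN 22.76 AND 1003.92

Corrected query:
SELECT id, name, price FROM products WHERE price BETWEEN 22.76 AND 1003.92

Result:
id | name     | price 
---+----------+-------
3  | Keyboard | 492.11
4  | Tablet   | 309.34
5  | Binder   | 727.75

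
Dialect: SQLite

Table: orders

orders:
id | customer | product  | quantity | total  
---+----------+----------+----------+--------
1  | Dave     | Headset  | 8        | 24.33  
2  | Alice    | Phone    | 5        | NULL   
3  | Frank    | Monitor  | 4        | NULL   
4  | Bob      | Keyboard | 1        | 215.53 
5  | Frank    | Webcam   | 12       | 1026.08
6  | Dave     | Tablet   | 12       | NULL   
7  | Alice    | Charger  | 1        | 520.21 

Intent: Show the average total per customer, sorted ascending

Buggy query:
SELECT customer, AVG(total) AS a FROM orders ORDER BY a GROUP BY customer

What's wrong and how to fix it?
Bug: ORDER BY appears before GROUP BY; SQL clause order requires GROUP BY first

Fix: Reorder: SELECT … FROM … GROUP BY … ORDER BY …

Corrected query:
SELECT customer, AVG(total) AS a FROM orders GROUP BY customer ORDER BY a

Result:
customer | a      
---------+--------
Dave     | 24.33  
Bob      | 215.53 
Alice    | 520.21 
Frank    | 1026.08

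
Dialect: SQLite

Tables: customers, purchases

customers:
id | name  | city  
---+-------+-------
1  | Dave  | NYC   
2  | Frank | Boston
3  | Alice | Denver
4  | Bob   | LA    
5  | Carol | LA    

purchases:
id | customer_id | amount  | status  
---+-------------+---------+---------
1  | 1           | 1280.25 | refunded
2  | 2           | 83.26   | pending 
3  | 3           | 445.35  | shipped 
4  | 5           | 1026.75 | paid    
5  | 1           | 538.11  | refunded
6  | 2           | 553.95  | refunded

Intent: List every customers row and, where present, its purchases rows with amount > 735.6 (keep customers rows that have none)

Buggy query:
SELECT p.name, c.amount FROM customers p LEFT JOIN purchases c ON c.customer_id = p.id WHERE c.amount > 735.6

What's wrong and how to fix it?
Bug: A WHERE condition on the right-hand table after LEFT JOIN drops unmatched parents

Fix: Move the right-table condition into the ON clause so unmatched parents are kept

Corrected query:
SELECT p.name, c.amount FROM customers p LEFT JOIN purchases c ON c.customer_id = p.id AND c.amount > 735.6

Result:
name  | amount 
------+--------
Dave  | 1280.25
Frank | NULL   
Alice | NULL   
Bob   | NULL   
Carol | 1026.75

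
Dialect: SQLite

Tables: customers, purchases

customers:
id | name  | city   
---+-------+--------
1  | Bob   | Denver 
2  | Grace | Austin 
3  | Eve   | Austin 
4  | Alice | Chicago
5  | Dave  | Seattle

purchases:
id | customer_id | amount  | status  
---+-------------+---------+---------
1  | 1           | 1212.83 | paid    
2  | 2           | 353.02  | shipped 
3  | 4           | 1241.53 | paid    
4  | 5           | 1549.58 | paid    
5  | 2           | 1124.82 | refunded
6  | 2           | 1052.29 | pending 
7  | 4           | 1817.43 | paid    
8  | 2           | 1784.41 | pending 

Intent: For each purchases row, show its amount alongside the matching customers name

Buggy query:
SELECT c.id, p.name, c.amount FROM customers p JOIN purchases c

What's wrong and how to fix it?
Bug: JOIN with no ON clause produces a cartesian product; every purchases row pairs with every customers row

Fix: Specify the join condition linking the foreign key to the parent id

Corrected query:
SELECT c.id, p.name, c.amount FROM customers p JOIN purchases c ON c.customer_id = p.id

Result:
id | name  | amount 
---+-------+--------
1  | Bob   | 1212.83
2  | Grace | 353.02 
3  | Alice | 1241.53
4  | Dave  | 1549.58
5  | Grace | 1124.82
6  | Grace | 1052.29
7  | Alice | 1817.43
8  | Grace | 1784.41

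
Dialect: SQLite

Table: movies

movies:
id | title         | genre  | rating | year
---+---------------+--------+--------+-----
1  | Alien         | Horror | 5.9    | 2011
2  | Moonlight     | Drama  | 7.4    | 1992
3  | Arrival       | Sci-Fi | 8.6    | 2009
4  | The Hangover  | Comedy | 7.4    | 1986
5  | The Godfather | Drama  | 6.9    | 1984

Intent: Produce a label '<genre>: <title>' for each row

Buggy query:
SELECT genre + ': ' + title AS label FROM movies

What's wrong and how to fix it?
Bug: '+' is numeric addition; on text columns SQLite converts them to 0 instead of concatenating

Fix: Replace + with || to concatenate text

Corrected query:
SELECT genre || ': ' || title AS label FROM movies

Result:
label               
--------------------
Horror: Alien       
Drama: Moonlight    
Sci-Fi: Arrival     
Comedy: The Hangover
Drama: The Godfather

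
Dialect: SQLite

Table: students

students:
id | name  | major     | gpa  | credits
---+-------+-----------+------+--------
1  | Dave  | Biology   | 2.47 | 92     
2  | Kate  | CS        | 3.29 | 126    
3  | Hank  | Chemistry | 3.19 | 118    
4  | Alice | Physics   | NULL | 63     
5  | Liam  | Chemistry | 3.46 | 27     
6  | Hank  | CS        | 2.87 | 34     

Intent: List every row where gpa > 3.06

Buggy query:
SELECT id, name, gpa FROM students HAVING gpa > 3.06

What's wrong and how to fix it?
Bug: This is a non-aggregate query (no GROUP BY, no aggregates), so in SQLite the HAVING clause is invalid here; a row-level condition belongs in WHERE

Fix: Replace HAVING with WHERE since the condition applies to individual rows

Corrected query:
SELECT id, name, gpa FROM students WHERE gpa > 3.06

Result:
id | name | gpa 
---+------+-----
2  | Kate | 3.29
3  | Hank | 3.19
5  | Liam | 3.46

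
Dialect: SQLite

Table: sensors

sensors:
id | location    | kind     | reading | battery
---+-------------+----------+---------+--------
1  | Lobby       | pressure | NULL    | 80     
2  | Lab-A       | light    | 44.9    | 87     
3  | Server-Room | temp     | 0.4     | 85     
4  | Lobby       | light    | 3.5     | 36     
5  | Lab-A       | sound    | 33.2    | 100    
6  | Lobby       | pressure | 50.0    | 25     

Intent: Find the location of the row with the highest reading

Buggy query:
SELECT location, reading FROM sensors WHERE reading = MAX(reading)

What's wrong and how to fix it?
Bug: MAX(reading) is an aggregate and cannot be used directly in WHERE

Fix: Use a subquery: WHERE reading = (SELECT MAX(reading) FROM sensors)

Corrected query:
SELECT location, reading FROM sensors WHERE reading = (SELECT MAX(reading) FROM sensors)

Result:
location | reading
---------+--------
Lobby    | 50     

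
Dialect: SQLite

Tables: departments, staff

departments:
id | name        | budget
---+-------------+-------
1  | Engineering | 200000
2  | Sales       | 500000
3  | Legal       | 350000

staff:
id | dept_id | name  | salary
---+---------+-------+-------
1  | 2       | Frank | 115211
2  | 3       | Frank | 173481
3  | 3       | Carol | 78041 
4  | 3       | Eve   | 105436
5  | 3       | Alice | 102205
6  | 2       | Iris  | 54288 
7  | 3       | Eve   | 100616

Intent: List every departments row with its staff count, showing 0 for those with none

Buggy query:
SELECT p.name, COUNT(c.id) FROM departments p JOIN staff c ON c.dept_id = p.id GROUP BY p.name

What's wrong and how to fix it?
Bug: INNER JOIN drops departments rows that have no matching staff rows

Fix: Use LEFT JOIN so parents without children still appear (COUNT(c.id) gives 0)

Corrected query:
SELECT p.name, COUNT(c.id) FROM departments p LEFT JOIN staff c ON c.dept_id = p.id GROUP BY p.name

Result:
name        | COUNT(c.id)
------------+------------
Engineering | 0          
Legal       | 5          
Sales       | 2          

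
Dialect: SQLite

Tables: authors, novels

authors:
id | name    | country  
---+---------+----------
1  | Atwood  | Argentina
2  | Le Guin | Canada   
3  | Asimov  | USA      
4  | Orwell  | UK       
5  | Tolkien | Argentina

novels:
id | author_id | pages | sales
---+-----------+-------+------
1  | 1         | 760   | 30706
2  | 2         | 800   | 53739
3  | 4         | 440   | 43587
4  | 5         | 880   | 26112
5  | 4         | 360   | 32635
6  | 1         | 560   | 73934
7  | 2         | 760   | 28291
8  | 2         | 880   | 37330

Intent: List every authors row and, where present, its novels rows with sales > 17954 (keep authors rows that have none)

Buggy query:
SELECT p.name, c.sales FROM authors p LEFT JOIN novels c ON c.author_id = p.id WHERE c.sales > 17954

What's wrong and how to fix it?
Bug: Filtering c.sales in WHERE discards the NULL rows produced by LEFT JOIN, turning it into an inner join

Fix: Move the right-table condition into the ON clause so unmatched parents are kept

Corrected query:
SELECT p.name, c.sales FROM authors p LEFT JOIN novels c ON c.author_id = p.id AND c.sales > 17954

Result:
name    | sales
--------+------
Atwood  | 30706
Atwood  | 73934
Le Guin | 28291
Le Guin | 37330
Le Guin | 53739
Asimov  | NULL 
Orwell  | 32635
Orwell  | 43587
Tolkien | 26112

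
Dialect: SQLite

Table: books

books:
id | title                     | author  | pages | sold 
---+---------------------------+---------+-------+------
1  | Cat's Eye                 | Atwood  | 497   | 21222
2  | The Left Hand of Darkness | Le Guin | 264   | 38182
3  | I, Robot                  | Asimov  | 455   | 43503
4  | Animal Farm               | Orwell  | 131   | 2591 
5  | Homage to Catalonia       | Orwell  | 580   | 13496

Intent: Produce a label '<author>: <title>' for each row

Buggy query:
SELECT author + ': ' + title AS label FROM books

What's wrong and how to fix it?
Bug: SQLite uses || for string concatenation; + coerces text to numbers (yielding 0)

Fix: Use the || operator for string concatenation

Corrected query:
SELECT author || ': ' || title AS label FROM books

Result:
label                             
----------------------------------
Atwood: Cat's Eye                 
Le Guin: The Left Hand of Darkness
Asimov: I, Robot                  
Orwell: Animal Farm               
Orwell: Homage to Catalonia       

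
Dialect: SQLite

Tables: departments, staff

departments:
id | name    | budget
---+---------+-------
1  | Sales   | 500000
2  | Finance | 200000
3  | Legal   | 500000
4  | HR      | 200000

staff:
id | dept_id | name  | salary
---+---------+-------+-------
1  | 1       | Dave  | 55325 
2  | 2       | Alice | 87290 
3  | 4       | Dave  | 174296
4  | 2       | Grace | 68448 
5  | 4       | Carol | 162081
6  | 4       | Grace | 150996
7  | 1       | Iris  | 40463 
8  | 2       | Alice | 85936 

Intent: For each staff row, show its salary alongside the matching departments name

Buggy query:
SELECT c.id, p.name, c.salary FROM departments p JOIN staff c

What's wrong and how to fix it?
Bug: Missing join condition: each staff row is matched to all departments rows instead of just its own

Fix: Specify the join condition linking the foreign key to the parent id

Corrected query:
SELECT c.id, p.name, c.salary FROM departments p JOIN staff c ON c.dept_id = p.id

Result:
id | name    | salary
---+---------+-------
1  | Sales   | 55325 
2  | Finance | 87290 
3  | HR      | 174296
4  | Finance | 68448 
5  | HR      | 162081
6  | HR      | 150996
7  | Sales   | 40463 
8  | Finance | 85936 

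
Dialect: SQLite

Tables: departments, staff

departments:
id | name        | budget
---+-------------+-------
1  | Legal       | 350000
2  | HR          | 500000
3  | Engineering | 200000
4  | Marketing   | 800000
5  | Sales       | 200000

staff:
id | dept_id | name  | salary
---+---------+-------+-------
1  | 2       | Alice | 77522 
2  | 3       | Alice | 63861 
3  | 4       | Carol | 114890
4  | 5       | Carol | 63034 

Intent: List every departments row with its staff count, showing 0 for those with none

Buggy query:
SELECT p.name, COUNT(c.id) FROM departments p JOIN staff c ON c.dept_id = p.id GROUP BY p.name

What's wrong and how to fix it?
Bug: An inner join excludes parents with zero children

Fix: Switch to LEFT JOIN to retain unmatched parent rows

Corrected query:
SELECT p.name, COUNT(c.id) FROM departments p LEFT JOIN staff c ON c.dept_id = p.id GROUP BY p.name

Result:
name        | COUNT(c.id)
------------+------------
Engineering | 1          
HR          | 1          
Legal       | 0          
Marketing   | 1          
Sales       | 1          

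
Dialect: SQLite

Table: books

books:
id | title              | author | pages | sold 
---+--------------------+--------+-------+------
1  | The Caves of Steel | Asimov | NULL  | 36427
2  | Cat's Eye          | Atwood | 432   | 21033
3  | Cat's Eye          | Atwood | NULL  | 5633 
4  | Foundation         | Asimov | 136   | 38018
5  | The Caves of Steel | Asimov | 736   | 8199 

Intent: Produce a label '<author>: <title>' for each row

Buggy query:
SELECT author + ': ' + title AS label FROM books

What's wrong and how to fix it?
Bug: SQLite uses || for string concatenation; + coerces text to numbers (yielding 0)

Fix: Replace + with || to concatenate text

Corrected query:
SELECT author || ': ' || title AS label FROM books

Result:
label                     
--------------------------
Asimov: The Caves of Steel
Atwood: Cat's Eye         
Atwood: Cat's Eye         
Asimov: Foundation        
Asimov: The Caves of Steel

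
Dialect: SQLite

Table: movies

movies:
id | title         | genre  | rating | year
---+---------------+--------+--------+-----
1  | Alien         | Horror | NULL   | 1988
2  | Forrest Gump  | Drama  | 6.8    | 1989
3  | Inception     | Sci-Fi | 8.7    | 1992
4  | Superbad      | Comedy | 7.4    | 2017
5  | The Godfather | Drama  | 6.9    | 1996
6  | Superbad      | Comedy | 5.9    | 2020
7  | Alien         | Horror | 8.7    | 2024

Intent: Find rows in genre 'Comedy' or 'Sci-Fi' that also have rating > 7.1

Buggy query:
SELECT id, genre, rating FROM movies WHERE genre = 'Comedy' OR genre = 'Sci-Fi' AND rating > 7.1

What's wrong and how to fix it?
Bug: Without parentheses, AND is evaluated before OR, so the rating filter only applies to the 'Sci-Fi' branch

Fix: Add parentheses around the OR so the AND applies to both alternatives

Corrected query:
SELECT id, genre, rating FROM movies WHERE (genre = 'Comedy' OR genre = 'Sci-Fi') AND rating > 7.1

Result:
id | genre  | rating
---+--------+-------
3  | Sci-Fi | 8.7   
4  | Comedy | 7.4   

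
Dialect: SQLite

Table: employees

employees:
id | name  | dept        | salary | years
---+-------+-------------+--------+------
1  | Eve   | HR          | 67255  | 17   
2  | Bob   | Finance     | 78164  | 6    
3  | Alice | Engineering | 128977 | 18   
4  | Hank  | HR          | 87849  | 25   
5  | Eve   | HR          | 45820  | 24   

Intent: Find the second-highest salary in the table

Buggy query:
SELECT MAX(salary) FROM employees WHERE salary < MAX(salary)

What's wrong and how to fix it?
Bug: The inner MAX is an aggregate inside WHERE, which is not allowed

Fix: Compute the overall MAX in a subquery, then take MAX of rows below it

Corrected query:
SELECT MAX(salary) FROM employees WHERE salary < (SELECT MAX(salary) FROM employees)

Result:
MAX(salary)
-----------
87849      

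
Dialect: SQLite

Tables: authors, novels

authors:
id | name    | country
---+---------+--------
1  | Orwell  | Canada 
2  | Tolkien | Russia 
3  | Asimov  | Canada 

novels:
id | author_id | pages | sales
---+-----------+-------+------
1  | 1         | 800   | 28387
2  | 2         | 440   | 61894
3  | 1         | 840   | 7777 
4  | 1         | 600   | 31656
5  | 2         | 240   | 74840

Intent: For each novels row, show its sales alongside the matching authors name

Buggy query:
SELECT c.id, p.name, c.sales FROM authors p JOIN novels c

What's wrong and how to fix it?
Bug: Missing join condition: each novels row is matched to all authors rows instead of just its own

Fix: Specify the join condition linking the foreign key to the parent id

Corrected query:
SELECT c.id, p.name, c.sales FROM authors p JOIN novels c ON c.author_id = p.id

Result:
id | name    | sales
---+---------+------
1  | Orwell  | 28387
2  | Tolkien | 61894
3  | Orwell  | 7777 
4  | Orwell  | 31656
5  | Tolkien | 74840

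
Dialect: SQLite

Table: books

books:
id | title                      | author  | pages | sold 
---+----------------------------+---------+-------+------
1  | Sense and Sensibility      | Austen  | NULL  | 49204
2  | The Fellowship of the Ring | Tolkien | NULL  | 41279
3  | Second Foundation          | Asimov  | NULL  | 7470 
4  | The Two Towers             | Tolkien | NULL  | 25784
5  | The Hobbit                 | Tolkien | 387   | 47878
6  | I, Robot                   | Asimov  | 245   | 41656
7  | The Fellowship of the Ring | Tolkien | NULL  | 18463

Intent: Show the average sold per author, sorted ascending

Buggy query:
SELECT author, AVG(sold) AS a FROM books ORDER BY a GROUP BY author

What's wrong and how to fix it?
Bug: GROUP BY must precede ORDER BY

Fix: Move ORDER BY to the end, after GROUP BY

Corrected query:
SELECT author, AVG(sold) AS a FROM books GROUP BY author ORDER BY a

Result:
author  | a    
--------+------
Asimov  | 24563
Tolkien | 33351
Austen  | 49204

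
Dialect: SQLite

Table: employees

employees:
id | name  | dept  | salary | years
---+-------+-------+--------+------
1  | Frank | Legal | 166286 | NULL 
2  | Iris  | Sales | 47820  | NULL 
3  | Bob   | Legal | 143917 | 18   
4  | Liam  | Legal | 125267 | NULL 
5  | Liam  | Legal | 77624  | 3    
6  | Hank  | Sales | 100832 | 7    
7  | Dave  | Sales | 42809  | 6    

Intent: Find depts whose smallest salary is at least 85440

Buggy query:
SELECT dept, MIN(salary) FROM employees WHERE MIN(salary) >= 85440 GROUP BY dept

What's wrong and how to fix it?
Bug: MIN() in WHERE is a misuse of aggregate

Fix: Replace WHERE with HAVING after the GROUP BY

Corrected query:
SELECT dept, MIN(salary) FROM employees GROUP BY dept HAVING MIN(salary) >= 85440

Result:
(no rows)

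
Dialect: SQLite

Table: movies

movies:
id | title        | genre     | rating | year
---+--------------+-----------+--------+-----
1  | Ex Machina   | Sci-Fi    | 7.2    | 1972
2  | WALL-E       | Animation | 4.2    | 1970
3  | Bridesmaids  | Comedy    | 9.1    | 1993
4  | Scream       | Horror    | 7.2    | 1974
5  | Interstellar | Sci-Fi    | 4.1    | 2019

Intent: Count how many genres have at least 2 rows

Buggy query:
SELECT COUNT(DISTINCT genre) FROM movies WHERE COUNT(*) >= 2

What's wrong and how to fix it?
Bug: COUNT(*) cannot appear in WHERE; the per-group count doesn't exist yet

Fix: Group first with HAVING COUNT(*) >= 2, then COUNT the resulting groups

Corrected query:
SELECT COUNT(*) FROM (SELECT genre FROM movies GROUP BY genre HAVING COUNT(*) >= 2)

Result:
COUNT(*)
--------
1       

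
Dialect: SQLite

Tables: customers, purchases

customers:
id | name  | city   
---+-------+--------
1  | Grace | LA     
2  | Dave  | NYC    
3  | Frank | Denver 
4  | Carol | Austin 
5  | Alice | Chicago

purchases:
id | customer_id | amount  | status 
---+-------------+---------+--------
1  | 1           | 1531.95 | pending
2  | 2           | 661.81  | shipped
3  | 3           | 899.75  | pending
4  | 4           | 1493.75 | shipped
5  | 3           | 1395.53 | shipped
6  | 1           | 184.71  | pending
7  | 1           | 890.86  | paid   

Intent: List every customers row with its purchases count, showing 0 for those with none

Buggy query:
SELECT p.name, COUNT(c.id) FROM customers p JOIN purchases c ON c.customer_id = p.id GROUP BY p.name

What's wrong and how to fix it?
Bug: An inner join excludes parents with zero children

Fix: Switch to LEFT JOIN to retain unmatched parent rows

Corrected query:
SELECT p.name, COUNT(c.id) FROM customers p LEFT JOIN purchases c ON c.customer_id = p.id GROUP BY p.name

Result:
name  | COUNT(c.id)
------+------------
Alice | 0          
Carol | 1          
Dave  | 1          
Frank | 2          
Grace | 3          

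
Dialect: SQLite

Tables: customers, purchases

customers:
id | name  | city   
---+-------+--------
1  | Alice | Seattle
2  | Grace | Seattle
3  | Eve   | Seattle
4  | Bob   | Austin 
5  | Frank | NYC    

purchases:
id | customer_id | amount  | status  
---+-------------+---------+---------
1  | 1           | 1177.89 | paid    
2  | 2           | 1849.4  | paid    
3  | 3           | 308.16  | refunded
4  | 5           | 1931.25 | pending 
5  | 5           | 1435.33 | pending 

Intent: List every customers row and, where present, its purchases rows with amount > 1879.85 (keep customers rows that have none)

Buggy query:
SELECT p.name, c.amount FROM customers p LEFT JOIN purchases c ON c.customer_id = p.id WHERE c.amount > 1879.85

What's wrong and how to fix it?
Bug: A WHERE condition on the right-hand table after LEFT JOIN drops unmatched parents

Fix: Put 'c.amount > 1879.85' in the JOIN's ON clause instead of WHERE

Corrected query:
SELECT p.name, c.amount FROM customers p LEFT JOIN purchases c ON c.customer_id = p.id AND c.amount > 1879.85

Result:
name  | amount 
------+--------
Alice | NULL   
Grace | NULL   
Eve   | NULL   
Bob   | NULL   
Frank | 1931.25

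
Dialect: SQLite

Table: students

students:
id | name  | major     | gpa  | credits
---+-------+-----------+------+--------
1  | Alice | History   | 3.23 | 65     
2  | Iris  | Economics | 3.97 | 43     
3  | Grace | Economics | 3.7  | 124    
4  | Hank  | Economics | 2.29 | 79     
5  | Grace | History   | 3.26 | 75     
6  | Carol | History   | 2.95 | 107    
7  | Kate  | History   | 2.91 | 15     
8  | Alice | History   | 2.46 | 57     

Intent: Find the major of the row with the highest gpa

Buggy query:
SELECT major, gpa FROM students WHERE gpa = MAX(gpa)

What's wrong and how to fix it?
Bug: WHERE is evaluated per row; an aggregate over the whole table isn't defined there

Fix: Wrap MAX in a scalar subquery so WHERE compares against a single value

Corrected query:
SELECT major, gpa FROM students WHERE gpa = (SELECT MAX(gpa) FROM students)

Result:
major     | gpa 
----------+-----
Economics | 3.97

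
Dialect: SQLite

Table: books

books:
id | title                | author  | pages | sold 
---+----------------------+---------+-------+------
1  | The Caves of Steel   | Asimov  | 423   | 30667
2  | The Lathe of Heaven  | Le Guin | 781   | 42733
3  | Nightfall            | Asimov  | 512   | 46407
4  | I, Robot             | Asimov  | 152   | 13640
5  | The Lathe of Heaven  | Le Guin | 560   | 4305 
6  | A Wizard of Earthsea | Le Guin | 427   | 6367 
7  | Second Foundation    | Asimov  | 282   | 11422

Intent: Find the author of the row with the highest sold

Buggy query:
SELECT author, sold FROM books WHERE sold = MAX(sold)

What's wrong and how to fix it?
Bug: WHERE is evaluated per row; an aggregate over the whole table isn't defined there

Fix: Wrap MAX in a scalar subquery so WHERE compares against a single value

Corrected query:
SELECT author, sold FROM books WHERE sold = (SELECT MAX(sold) FROM books)

Result:
author | sold 
-------+------
Asimov | 46407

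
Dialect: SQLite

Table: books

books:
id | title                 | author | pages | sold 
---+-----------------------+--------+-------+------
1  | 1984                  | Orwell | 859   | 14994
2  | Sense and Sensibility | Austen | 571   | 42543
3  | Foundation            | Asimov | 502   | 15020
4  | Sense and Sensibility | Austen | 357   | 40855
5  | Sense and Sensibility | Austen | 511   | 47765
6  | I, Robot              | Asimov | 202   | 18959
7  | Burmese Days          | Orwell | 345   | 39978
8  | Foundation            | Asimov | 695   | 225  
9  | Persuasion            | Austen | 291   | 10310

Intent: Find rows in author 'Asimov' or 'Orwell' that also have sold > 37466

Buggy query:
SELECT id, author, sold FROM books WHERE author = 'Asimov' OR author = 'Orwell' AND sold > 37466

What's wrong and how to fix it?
Bug: Without parentheses, AND is evaluated before OR, so the sold filter only applies to the 'Orwell' branch

Fix: Add parentheses around the OR so the AND applies to both alternatives

Corrected query:
SELECT id, author, sold FROM books WHERE (author = 'Asimov' OR author = 'Orwell') AND sold > 37466

Result:
id | author | sold 
---+--------+------
7  | Orwell | 39978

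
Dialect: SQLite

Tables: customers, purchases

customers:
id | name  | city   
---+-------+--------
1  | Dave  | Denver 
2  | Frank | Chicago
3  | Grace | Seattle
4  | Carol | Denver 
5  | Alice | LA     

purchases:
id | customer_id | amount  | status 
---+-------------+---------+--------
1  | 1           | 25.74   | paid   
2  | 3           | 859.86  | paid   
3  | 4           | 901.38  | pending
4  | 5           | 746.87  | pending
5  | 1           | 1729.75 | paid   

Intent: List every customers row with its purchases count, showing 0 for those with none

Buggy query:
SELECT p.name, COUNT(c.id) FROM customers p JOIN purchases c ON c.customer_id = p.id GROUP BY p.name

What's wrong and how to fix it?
Bug: INNER JOIN drops customers rows that have no matching purchases rows

Fix: Switch to LEFT JOIN to retain unmatched parent rows

Corrected query:
SELECT p.name, COUNT(c.id) FROM customers p LEFT JOIN purchases c ON c.customer_id = p.id GROUP BY p.name

Result:
name  | COUNT(c.id)
------+------------
Alice | 1          
Carol | 1          
Dave  | 2          
Frank | 0          
Grace | 1          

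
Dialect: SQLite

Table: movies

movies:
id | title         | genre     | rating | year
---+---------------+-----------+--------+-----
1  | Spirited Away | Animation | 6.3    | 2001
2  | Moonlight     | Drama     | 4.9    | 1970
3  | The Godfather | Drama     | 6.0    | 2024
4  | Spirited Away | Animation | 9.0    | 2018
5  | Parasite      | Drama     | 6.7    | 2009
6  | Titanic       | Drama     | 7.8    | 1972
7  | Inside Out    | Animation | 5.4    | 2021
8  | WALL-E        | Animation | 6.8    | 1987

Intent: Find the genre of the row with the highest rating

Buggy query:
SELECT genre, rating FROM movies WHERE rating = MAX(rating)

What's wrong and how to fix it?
Bug: MAX(rating) is an aggregate and cannot be used directly in WHERE

Fix: Use a subquery: WHERE rating = (SELECT MAX(rating) FROM movies)

Corrected query:
SELECT genre, rating FROM movies WHERE rating = (SELECT MAX(rating) FROM movies)

Result:
genre     | rating
----------+-------
Animation | 9     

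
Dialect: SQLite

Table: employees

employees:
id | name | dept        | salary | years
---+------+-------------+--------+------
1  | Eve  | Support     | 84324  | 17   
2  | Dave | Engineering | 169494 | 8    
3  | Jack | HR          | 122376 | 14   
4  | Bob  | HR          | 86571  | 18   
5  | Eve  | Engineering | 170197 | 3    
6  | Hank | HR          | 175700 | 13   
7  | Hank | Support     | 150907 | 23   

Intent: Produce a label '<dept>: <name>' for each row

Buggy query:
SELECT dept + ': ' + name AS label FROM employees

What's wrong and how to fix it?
Bug: SQLite uses || for string concatenation; + coerces text to numbers (yielding 0)

Fix: Use the || operator for string concatenation

Corrected query:
SELECT dept || ': ' || name AS label FROM employees

Result:
label            
-----------------
Support: Eve     
Engineering: Dave
HR: Jack         
HR: Bob          
Engineering: Eve 
HR: Hank         
Support: Hank    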